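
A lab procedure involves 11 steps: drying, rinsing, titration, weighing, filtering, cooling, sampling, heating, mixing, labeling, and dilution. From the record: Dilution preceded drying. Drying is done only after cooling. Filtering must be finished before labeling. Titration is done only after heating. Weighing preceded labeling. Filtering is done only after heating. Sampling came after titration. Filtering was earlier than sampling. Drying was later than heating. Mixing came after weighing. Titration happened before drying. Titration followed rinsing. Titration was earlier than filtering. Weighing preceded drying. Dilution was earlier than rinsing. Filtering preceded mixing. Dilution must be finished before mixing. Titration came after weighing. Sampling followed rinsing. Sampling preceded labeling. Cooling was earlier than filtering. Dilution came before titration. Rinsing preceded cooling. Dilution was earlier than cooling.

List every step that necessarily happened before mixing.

Directly stated before mixing: dilution, filtering, and weighing.
Cooling reaches mixing via cooling → filtering → mixing.
Heating reaches mixing via heating → filtering → mixing.
Rinsing reaches mixing via rinsing → cooling → filtering → mixing.
Likewise titration reaches mixing by chaining the stated constraints.

cooling, dilution, filtering, heating, rinsing, titration, weighing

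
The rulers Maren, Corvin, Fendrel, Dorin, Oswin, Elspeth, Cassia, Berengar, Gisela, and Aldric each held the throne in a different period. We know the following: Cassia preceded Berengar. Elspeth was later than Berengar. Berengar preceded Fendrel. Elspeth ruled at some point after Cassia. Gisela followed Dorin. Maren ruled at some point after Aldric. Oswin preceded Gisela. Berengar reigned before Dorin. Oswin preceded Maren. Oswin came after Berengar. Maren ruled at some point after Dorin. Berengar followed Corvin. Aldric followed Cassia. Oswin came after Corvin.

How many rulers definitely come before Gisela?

5

Directly stated before Gisela: Dorin and Oswin.
Berengar reaches Gisela via Berengar → Dorin → Gisela.
Cassia reaches Gisela via Cassia → Berengar → Dorin → Gisela.
Corvin reaches Gisela via Corvin → Oswin → Gisela.
No chain forces Fendrel (or any of the others) ahead of Gisela.
That's Berengar, Cassia, Corvin, Dorin, and Oswin — 5 in all.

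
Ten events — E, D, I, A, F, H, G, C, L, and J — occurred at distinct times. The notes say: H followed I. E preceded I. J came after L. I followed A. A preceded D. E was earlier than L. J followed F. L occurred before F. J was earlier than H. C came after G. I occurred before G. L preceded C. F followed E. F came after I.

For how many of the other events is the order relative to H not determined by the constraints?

Forced before H: A, E, F, I, J, and L.
That leaves C, D, and G with no forced order relative to H — 3.

3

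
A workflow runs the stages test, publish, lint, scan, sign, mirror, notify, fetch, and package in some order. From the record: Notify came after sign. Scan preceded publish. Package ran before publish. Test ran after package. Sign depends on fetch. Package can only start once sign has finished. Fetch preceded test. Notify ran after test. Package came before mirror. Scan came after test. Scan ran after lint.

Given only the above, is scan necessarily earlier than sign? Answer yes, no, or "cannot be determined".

no

Tracing the constraints gives sign → package → test → scan, so sign must come before scan.
That means scan cannot be before sign.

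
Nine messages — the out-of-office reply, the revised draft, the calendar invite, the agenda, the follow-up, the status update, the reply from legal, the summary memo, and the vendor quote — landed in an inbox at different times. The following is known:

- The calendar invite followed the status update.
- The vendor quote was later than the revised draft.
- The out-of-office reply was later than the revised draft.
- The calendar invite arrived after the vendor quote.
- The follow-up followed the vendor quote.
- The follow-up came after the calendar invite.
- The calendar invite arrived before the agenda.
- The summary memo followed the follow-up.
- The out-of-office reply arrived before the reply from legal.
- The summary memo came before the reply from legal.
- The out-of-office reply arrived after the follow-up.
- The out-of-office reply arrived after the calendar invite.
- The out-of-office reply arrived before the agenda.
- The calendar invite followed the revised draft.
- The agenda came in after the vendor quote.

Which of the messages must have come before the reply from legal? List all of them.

Directly stated before the reply from legal: the out-of-office reply and the summary memo.
The calendar invite reaches the reply from legal via the calendar invite → the out-of-office reply → the reply from legal.
The follow-up reaches the reply from legal via the follow-up → the summary memo → the reply from legal.
The revised draft reaches the reply from legal via the revised draft → the out-of-office reply → the reply from legal.
Likewise the status update and the vendor quote each reach the reply from legal by chaining the stated constraints.
No chain forces the agenda ahead of the reply from legal.

the calendar invite, the follow-up, the out-of-office reply, the revised draft, the status update, the summary memo, the vendor quote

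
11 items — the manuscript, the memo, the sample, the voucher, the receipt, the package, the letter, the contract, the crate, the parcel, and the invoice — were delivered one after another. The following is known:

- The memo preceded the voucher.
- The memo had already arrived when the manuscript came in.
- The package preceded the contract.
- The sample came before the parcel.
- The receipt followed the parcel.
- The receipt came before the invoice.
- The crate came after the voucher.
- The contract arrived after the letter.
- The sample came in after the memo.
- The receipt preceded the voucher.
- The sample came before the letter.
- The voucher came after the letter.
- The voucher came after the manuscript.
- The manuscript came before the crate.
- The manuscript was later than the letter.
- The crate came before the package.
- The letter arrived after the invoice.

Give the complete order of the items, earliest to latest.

The constraints fix every adjacent pair, so only one ordering works:
the memo → the sample → the parcel → the receipt → the invoice → the letter → the manuscript → the voucher → the crate → the package → the contract.

the memo, the sample, the parcel, the receipt, the invoice, the letter, the manuscript, the voucher, the crate, the package, the contract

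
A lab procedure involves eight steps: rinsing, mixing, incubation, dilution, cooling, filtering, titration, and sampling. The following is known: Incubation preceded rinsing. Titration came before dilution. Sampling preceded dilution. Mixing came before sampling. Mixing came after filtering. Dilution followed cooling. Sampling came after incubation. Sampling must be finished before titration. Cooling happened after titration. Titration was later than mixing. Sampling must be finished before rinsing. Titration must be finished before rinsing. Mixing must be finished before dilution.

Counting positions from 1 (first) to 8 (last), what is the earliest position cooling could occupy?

Filtering, incubation, mixing, sampling, and titration must all come before cooling — 5 forced predecessors.
Nothing else is forced ahead of cooling, so its earliest slot is position 5 + 1 = 6.

6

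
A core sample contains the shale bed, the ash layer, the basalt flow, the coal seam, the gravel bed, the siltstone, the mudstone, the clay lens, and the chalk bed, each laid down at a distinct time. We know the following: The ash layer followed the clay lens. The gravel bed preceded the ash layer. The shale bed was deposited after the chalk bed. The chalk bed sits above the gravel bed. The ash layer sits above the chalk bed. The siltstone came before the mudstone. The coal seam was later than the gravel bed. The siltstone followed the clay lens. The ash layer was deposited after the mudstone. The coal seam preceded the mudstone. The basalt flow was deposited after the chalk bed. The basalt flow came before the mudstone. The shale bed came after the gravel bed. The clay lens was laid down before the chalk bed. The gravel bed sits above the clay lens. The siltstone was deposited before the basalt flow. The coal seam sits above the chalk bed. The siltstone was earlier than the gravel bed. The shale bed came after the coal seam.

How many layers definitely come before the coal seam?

Directly stated before the coal seam: the chalk bed and the gravel bed.
The clay lens reaches the coal seam via the clay lens → the gravel bed → the coal seam.
The siltstone reaches the coal seam via the siltstone → the gravel bed → the coal seam.
No chain forces the mudstone (or any of the others) ahead of the coal seam.
That's the chalk bed, the clay lens, the gravel bed, and the siltstone — 4 in all.

4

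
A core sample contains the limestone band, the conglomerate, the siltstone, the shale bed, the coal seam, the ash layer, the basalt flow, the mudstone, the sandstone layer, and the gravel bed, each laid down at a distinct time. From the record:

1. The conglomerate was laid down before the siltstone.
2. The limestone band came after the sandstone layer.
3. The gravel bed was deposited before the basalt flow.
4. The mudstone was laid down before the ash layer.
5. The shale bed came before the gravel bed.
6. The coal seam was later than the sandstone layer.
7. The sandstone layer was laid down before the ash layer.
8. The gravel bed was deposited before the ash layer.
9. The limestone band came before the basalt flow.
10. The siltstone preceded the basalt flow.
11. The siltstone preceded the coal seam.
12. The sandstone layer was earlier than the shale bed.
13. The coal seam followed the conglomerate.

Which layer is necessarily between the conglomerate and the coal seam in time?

Tracing the constraints gives the conglomerate → the siltstone → the coal seam, so the siltstone sits after the conglomerate and before the coal seam.
No other layer is forced both after the conglomerate and before the coal seam.

the siltstone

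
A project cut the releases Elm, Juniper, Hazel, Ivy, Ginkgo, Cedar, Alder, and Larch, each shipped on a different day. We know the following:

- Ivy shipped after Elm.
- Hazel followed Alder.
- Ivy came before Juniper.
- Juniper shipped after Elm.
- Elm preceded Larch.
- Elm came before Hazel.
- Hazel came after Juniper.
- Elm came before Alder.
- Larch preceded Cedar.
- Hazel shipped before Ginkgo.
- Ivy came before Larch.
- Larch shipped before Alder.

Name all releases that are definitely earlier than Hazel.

Directly stated before Hazel: Alder, Elm, and Juniper.
Ivy reaches Hazel via Ivy → Juniper → Hazel.
Larch reaches Hazel via Larch → Alder → Hazel.

Alder, Elm, Ivy, Juniper, Larch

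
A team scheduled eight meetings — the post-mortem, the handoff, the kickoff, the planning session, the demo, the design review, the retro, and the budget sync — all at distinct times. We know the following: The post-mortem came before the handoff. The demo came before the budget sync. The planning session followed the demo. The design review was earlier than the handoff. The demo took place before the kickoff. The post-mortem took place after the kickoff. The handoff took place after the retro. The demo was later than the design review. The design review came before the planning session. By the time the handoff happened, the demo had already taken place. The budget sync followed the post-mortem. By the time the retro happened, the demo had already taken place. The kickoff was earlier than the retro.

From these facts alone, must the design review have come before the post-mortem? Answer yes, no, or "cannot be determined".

Chain the constraints: the design review → the demo → the kickoff → the post-mortem. Each link is directly stated, so the design review comes before the post-mortem.

yes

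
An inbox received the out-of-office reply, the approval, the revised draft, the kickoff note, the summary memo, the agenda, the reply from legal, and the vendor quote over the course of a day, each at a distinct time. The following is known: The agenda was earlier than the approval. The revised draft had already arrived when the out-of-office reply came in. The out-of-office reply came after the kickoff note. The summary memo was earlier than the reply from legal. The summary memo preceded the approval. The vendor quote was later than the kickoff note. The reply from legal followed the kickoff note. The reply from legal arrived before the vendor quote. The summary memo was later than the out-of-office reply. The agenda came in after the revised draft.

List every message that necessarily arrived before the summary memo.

the kickoff note, the out-of-office reply, the revised draft

Directly stated before the summary memo: the out-of-office reply.
The kickoff note reaches the summary memo via the kickoff note → the out-of-office reply → the summary memo.
The revised draft reaches the summary memo via the revised draft → the out-of-office reply → the summary memo.
No chain forces the vendor quote (or any of the others) ahead of the summary memo.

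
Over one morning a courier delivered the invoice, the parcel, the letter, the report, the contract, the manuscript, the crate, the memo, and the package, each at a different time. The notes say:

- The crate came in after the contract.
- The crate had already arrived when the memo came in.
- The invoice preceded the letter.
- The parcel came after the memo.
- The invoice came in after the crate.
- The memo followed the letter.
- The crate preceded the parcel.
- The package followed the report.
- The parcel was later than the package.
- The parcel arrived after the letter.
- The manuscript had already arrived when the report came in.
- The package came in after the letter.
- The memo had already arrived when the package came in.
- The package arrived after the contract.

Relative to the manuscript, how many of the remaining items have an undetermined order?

5

Forced after the manuscript: the package, the parcel, and the report.
That leaves the contract, the crate, the invoice, the letter, and the memo with no forced order relative to the manuscript — 5.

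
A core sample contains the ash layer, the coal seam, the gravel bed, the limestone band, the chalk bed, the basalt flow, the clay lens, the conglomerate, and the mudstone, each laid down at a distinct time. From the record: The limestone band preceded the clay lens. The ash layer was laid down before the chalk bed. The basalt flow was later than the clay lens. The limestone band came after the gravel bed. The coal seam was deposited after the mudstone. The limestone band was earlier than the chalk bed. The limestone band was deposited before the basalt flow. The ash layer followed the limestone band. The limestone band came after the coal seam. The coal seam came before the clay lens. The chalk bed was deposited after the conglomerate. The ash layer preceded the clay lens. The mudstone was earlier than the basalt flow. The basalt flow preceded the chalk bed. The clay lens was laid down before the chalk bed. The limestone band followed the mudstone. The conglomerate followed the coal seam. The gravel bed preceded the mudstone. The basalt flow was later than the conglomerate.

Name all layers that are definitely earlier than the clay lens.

the ash layer, the coal seam, the gravel bed, the limestone band, the mudstone

Directly stated before the clay lens: the ash layer, the coal seam, and the limestone band.
The gravel bed reaches the clay lens via the gravel bed → the limestone band → the clay lens.
The mudstone reaches the clay lens via the mudstone → the coal seam → the clay lens.
No chain forces the conglomerate (or any of the others) ahead of the clay lens.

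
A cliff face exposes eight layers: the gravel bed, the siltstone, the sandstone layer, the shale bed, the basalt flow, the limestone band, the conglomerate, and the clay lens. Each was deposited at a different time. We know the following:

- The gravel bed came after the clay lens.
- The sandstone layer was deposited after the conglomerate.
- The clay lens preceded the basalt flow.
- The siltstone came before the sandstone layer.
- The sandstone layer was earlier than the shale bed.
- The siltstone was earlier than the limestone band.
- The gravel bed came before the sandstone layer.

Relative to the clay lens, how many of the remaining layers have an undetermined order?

3

Forced after the clay lens: the basalt flow, the gravel bed, the sandstone layer, and the shale bed.
That leaves the conglomerate, the limestone band, and the siltstone with no forced order relative to the clay lens — 3.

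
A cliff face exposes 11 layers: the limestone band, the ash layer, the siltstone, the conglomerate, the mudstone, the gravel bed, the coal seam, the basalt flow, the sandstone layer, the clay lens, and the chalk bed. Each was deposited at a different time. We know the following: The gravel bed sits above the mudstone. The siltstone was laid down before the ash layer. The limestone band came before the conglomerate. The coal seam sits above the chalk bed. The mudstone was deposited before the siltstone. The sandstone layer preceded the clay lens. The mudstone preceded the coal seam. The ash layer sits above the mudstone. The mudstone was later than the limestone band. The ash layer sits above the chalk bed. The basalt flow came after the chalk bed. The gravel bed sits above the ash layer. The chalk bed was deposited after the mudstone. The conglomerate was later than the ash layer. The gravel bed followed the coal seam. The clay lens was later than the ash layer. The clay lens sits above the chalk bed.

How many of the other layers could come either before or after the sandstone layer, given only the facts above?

9

Forced after the sandstone layer: the clay lens.
That leaves the ash layer, the basalt flow, the chalk bed, the coal seam, the conglomerate, the gravel bed, the limestone band, the mudstone, and the siltstone with no forced order relative to the sandstone layer — 9.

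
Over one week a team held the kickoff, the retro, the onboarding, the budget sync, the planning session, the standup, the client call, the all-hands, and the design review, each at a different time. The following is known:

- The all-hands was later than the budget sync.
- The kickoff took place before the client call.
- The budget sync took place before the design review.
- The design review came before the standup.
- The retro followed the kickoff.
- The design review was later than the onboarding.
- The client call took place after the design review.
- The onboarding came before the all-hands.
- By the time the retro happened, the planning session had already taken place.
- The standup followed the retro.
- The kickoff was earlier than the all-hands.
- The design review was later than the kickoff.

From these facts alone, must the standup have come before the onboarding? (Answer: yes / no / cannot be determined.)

Tracing the constraints gives the onboarding → the design review → the standup, so the onboarding must come before the standup.
That means the standup cannot be before the onboarding.

no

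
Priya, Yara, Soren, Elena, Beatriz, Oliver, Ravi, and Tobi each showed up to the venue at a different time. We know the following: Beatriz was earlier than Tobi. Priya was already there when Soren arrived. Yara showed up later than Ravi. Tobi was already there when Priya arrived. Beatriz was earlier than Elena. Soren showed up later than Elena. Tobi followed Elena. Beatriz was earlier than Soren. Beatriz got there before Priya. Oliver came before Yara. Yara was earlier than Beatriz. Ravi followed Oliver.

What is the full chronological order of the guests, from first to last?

The constraints fix every adjacent pair, so only one ordering works:
Oliver → Ravi → Yara → Beatriz → Elena → Tobi → Priya → Soren.

Oliver, Ravi, Yara, Beatriz, Elena, Tobi, Priya, Soren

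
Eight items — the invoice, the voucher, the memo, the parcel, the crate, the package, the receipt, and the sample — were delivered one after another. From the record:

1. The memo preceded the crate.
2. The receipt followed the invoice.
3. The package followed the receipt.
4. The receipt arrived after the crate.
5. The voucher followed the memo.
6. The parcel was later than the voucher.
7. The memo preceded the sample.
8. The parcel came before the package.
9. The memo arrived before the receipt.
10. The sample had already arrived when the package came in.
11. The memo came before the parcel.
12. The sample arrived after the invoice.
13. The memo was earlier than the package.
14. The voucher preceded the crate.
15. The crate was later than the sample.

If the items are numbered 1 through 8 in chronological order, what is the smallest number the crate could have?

5

The invoice, the memo, the sample, and the voucher must all come before the crate — 4 forced predecessors.
Nothing else is forced ahead of the crate, so its earliest slot is position 4 + 1 = 5.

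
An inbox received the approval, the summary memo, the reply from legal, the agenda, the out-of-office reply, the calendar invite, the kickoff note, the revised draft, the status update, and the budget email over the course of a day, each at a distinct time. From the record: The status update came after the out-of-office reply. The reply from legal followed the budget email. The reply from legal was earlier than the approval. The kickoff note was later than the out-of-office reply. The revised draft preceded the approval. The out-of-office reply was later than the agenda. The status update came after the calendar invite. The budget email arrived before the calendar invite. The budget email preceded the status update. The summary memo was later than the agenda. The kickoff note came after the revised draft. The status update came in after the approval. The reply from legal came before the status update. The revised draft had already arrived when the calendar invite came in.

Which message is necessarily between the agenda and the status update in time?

the out-of-office reply

Tracing the constraints gives the agenda → the out-of-office reply → the status update, so the out-of-office reply sits after the agenda and before the status update.
No other message is forced both after the agenda and before the status update.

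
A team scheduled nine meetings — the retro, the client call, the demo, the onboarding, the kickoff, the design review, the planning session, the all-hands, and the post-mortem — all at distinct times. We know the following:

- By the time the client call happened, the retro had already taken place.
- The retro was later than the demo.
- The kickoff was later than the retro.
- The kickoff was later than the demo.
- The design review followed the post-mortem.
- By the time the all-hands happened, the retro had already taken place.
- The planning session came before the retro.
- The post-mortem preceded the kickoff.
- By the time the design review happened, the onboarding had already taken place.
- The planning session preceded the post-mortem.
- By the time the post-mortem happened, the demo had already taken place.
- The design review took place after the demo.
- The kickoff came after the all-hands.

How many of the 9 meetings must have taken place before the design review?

Directly stated before the design review: the demo, the onboarding, and the post-mortem.
The planning session reaches the design review via the planning session → the post-mortem → the design review.
That's the demo, the onboarding, the planning session, and the post-mortem — 4 in all.

4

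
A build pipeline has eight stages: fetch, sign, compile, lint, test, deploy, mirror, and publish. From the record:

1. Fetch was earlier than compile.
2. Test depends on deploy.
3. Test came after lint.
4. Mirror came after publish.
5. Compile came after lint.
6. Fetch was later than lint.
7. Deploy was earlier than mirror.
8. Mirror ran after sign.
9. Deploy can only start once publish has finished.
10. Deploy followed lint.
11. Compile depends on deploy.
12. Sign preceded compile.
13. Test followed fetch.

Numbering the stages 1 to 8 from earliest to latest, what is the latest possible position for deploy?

5

Deploy must come before compile, mirror, and test — 3 stages forced after it.
Everything else can be placed before deploy in some valid order, so deploy can sit as late as position 8 − 3 = 5.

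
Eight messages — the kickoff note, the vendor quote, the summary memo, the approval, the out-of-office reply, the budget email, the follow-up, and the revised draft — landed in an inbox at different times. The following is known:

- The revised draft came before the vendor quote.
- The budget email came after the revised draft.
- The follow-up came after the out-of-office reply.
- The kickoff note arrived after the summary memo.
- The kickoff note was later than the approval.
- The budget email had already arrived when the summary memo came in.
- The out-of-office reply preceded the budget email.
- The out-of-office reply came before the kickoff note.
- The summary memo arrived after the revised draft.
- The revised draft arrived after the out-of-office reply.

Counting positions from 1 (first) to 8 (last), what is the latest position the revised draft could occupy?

4

The revised draft must come before the budget email, the kickoff note, the summary memo, and the vendor quote — 4 messages forced after it.
Everything else can be placed before the revised draft in some valid order, so the revised draft can sit as late as position 8 − 4 = 4.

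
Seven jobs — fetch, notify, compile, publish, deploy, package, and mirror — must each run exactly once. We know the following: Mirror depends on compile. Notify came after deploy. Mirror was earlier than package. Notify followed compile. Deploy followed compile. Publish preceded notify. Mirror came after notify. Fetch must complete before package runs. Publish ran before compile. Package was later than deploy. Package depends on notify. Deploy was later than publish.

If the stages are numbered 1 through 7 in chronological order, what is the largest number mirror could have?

6

Mirror must come before package — 1 stage forced after it.
Everything else can be placed before mirror in some valid order, so mirror can sit as late as position 7 − 1 = 6.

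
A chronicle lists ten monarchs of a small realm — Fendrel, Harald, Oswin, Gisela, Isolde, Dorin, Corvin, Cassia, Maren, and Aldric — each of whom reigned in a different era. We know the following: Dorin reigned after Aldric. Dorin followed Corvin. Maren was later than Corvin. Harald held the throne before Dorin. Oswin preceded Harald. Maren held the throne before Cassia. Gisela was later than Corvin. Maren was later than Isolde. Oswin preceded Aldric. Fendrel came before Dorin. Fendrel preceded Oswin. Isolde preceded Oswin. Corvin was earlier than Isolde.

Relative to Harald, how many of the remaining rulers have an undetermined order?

4

Forced before Harald: Corvin, Fendrel, Isolde, and Oswin; forced after Harald: Dorin.
That leaves Aldric, Cassia, Gisela, and Maren with no forced order relative to Harald — 4.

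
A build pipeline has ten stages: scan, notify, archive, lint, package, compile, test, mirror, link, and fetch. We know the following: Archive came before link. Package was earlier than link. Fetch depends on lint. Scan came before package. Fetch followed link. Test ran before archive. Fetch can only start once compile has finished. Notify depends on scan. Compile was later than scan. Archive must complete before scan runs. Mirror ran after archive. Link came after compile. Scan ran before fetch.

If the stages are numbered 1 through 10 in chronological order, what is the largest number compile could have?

8

Compile must come before fetch and link — 2 stages forced after it.
Everything else can be placed before compile in some valid order, so compile can sit as late as position 10 − 2 = 8.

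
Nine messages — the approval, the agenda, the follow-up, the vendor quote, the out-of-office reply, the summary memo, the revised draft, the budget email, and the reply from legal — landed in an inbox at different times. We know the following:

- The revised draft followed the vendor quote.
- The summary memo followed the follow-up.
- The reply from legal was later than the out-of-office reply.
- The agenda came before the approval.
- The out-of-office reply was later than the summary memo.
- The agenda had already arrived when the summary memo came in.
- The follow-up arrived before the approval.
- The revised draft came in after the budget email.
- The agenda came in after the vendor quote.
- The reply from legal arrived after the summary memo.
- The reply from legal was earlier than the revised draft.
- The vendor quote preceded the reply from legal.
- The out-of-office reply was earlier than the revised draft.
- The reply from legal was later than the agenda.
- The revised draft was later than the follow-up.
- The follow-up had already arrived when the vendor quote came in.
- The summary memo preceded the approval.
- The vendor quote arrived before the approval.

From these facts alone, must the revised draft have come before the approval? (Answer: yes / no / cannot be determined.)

No chain of stated constraints runs from the revised draft to the approval, and none runs from the approval to the revised draft either.
So the relative order of the revised draft and the approval is not fixed by the given facts.

cannot be determined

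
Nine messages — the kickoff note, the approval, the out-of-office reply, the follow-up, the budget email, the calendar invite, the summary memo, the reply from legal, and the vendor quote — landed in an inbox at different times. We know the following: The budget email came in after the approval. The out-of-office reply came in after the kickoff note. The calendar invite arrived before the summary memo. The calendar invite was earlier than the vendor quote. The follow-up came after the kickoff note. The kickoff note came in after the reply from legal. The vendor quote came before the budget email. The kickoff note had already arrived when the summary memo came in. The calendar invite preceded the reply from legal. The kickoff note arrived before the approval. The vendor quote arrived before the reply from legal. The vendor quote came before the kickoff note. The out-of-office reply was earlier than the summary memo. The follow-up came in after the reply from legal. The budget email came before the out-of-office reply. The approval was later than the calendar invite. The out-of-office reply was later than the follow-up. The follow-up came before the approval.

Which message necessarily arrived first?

the calendar invite

The calendar invite has a chain of constraints placing it before every other message, so the calendar invite must be first.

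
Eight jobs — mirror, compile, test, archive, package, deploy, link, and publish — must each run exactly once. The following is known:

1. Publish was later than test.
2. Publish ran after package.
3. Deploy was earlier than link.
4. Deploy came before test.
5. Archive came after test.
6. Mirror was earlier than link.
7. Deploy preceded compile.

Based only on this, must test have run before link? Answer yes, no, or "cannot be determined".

cannot be determined

No chain of stated constraints runs from test to link, and none runs from link to test either.
So the relative order of test and link is not fixed by the given facts.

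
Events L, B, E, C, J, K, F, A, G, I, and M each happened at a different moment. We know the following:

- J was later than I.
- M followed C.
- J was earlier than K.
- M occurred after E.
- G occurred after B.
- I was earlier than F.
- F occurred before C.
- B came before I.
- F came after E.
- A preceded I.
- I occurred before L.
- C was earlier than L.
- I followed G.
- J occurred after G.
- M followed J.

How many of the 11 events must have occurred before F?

Directly stated before F: E and I.
A reaches F via A → I → F.
B reaches F via B → I → F.
G reaches F via G → I → F.
That's A, B, E, G, and I — 5 in all.

5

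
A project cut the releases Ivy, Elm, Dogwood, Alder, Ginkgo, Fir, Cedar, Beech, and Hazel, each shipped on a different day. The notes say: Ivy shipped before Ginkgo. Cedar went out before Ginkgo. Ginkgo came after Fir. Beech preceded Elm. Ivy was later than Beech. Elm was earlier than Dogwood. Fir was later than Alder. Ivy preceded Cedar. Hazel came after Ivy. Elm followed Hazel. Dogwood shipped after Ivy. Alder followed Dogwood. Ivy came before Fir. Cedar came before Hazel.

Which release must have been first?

Beech

Beech has a chain of constraints placing it before every other release, so Beech must be first.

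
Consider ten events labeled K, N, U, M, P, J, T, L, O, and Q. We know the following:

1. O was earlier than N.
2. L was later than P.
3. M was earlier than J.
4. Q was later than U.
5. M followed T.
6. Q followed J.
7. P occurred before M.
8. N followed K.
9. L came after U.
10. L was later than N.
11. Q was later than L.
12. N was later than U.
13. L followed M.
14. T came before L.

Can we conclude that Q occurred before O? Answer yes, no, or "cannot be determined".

Tracing the constraints gives O → N → L → Q, so O must come before Q.
That means Q cannot be before O.

no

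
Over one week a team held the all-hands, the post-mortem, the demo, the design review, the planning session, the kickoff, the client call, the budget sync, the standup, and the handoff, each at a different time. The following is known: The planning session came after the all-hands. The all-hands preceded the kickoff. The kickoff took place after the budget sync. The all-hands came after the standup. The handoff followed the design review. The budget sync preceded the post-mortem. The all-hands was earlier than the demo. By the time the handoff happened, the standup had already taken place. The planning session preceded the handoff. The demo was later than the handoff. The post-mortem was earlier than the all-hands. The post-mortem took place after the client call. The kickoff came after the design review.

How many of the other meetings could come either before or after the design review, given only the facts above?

Forced after the design review: the demo, the handoff, and the kickoff.
That leaves the all-hands, the budget sync, the client call, the planning session, the post-mortem, and the standup with no forced order relative to the design review — 6.

6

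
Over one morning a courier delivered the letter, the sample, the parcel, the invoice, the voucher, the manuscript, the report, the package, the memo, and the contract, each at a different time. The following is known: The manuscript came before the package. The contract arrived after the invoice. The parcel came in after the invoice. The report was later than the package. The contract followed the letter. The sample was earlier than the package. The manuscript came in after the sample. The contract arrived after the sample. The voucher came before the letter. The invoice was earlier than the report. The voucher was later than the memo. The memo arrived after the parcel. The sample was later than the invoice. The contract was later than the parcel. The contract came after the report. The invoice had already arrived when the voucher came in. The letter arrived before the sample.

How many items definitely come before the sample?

5

Directly stated before the sample: the invoice and the letter.
The memo reaches the sample via the memo → the voucher → the letter → the sample.
The parcel reaches the sample via the parcel → the memo → the voucher → the letter → the sample.
The voucher reaches the sample via the voucher → the letter → the sample.
No chain forces the package (or any of the others) ahead of the sample.
That's the invoice, the letter, the memo, the parcel, and the voucher — 5 in all.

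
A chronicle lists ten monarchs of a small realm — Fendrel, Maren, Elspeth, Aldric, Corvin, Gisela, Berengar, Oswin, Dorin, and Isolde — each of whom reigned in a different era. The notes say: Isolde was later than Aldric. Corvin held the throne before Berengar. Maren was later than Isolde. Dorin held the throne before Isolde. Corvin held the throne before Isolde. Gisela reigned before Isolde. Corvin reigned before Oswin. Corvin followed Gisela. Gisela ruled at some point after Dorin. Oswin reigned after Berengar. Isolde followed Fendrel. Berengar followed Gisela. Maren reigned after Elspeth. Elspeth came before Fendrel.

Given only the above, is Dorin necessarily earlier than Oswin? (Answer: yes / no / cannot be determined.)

yes

Chain the constraints: Dorin → Gisela → Corvin → Oswin. Each link is directly stated, so Dorin comes before Oswin.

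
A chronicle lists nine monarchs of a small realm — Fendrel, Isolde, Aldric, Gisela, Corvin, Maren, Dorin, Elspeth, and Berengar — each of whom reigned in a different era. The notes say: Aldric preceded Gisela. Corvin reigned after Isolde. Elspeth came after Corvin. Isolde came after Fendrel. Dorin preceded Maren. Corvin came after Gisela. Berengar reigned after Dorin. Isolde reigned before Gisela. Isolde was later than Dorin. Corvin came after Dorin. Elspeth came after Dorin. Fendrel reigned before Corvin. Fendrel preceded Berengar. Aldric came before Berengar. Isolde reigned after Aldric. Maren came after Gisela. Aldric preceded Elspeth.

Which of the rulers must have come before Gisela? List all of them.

Directly stated before Gisela: Aldric and Isolde.
Dorin reaches Gisela via Dorin → Isolde → Gisela.
Fendrel reaches Gisela via Fendrel → Isolde → Gisela.
No chain forces Corvin (or any of the others) ahead of Gisela.

Aldric, Dorin, Fendrel, Isolde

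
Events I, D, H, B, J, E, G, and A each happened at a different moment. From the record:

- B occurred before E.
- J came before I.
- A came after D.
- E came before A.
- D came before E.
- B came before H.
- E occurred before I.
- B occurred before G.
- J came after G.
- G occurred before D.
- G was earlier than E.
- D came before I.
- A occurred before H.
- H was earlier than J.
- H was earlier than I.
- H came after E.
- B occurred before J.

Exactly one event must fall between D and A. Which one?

Tracing the constraints gives D → E → A, so E sits after D and before A.
No other event is forced both after D and before A.

E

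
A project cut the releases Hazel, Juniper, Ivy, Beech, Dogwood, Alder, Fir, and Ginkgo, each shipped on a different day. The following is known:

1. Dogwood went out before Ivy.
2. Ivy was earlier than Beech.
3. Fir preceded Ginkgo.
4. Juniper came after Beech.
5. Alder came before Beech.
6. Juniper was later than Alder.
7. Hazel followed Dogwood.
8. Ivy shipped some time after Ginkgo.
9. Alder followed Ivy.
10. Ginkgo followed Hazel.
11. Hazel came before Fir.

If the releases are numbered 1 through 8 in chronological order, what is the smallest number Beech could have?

7

Alder, Dogwood, Fir, Ginkgo, Hazel, and Ivy must all come before Beech — 6 forced predecessors.
Nothing else is forced ahead of Beech, so its earliest slot is position 6 + 1 = 7.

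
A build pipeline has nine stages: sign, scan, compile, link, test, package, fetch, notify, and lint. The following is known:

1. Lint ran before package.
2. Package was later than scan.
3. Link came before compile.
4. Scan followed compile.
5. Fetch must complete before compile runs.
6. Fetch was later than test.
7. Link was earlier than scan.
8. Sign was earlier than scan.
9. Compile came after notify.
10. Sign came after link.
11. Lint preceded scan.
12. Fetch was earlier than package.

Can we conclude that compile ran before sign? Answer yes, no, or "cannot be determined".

No chain of stated constraints runs from compile to sign, and none runs from sign to compile either.
So the relative order of compile and sign is not fixed by the given facts.

cannot be determined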